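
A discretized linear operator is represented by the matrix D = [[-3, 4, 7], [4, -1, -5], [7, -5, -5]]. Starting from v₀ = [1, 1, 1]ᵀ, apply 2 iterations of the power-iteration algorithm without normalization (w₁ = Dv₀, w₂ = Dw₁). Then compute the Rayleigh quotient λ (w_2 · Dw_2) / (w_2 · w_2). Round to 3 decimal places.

w1 = Dv₀ = ((-3)·1 + 4·1 + 7·1; 4·1 + (-1)·1 + (-5)·1; 7·1 + (-5)·1 + (-5)·1) = (8, -2, -3)
w2 = Dw1 = ((-3)·8 + 4·(-2) + 7·(-3); 4·8 + (-1)·(-2) + (-5)·(-3); 7·8 + (-5)·(-2) + (-5)·(-3)) = (-53, 49, 81)
Dw2 = (922, -666, -1021)
w2·Dw2 = (-53)·922 + 49·(-666) + 81·(-1021) = -164201; w2·w2 = (-53)·(-53) + 49·49 + 81·81 = 11771
λ ≈ -164201/11771 = -13.950

-13.950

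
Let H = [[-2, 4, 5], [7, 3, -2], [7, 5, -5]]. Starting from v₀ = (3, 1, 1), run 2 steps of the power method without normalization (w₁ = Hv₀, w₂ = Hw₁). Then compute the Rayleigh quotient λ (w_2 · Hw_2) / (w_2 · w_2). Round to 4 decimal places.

w1 = Hv₀ = ((-2)·3 + 4·1 + 5·1; 7·3 + 3·1 + (-2)·1; 7·3 + 5·1 + (-5)·1) = (3, 22, 21)
w2 = Hw1 = ((-2)·3 + 4·22 + 5·21; 7·3 + 3·22 + (-2)·21; 7·3 + 5·22 + (-5)·21) = (187, 45, 26)
Hw2 = (-64, 1392, 1404)
w2·Hw2 = 187·(-64) + 45·1392 + 26·1404 = 87176; w2·w2 = 187·187 + 45·45 + 26·26 = 37670
λ ≈ 87176/37670 = 2.3142

λ ≈ 2.3142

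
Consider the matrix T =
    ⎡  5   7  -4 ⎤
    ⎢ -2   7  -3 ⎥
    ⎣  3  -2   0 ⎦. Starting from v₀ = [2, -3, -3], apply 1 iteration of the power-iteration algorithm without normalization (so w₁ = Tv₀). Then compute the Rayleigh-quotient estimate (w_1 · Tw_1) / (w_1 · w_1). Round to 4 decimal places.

w1 = Tv₀ = (5·2 + 7·(-3) + (-4)·(-3); (-2)·2 + 7·(-3) + (-3)·(-3); 3·2 + (-2)·(-3) + 0·(-3)) = (1, -16, 12)
Tw1 = (-155, -150, 35)
w1·Tw1 = 1·(-155) + (-16)·(-150) + 12·35 = 2665; w1·w1 = 1·1 + (-16)·(-16) + 12·12 = 401
λ ≈ 2665/401 = 6.6459

6.6459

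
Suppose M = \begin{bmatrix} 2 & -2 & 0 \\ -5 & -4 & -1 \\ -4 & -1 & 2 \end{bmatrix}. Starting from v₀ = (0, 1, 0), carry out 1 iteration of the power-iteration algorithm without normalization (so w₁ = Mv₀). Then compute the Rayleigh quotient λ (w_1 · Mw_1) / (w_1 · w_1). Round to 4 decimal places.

w1 = Mv₀ = (2·0 + (-2)·1 + 0·0; (-5)·0 + (-4)·1 + (-1)·0; (-4)·0 + (-1)·1 + 2·0) = (-2, -4, -1)
Mw1 = (4, 27, 10)
w1·Mw1 = (-2)·4 + (-4)·27 + (-1)·10 = -126; w1·w1 = (-2)·(-2) + (-4)·(-4) + (-1)·(-1) = 21
λ ≈ -126/21 = -6.0000

λ ≈ -6.0000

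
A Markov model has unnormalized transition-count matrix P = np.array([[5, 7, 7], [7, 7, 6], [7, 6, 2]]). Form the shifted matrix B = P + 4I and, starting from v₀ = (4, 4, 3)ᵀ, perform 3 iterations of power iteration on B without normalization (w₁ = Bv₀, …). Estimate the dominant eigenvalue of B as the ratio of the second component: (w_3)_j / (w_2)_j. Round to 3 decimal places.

22.234

B = P + 4I has rows (9, 7, 7); (7, 11, 6); (7, 6, 6)
w1 = Bv₀ = (9·4 + 7·4 + 7·3; 7·4 + 11·4 + 6·3; 7·4 + 6·4 + 6·3) = (85, 90, 70)
w2 = Bw1 = (9·85 + 7·90 + 7·70; 7·85 + 11·90 + 6·70; 7·85 + 6·90 + 6·70) = (1885, 2005, 1555)
w3 = Bw2 = (41885, 44580, 34555)
Ratio: 44580/2005 = 22.234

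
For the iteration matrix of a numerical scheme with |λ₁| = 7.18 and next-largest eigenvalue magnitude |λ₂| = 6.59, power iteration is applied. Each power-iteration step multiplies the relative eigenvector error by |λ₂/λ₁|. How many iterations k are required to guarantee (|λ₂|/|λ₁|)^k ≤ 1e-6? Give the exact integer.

|λ₂/λ₁| = 6.59/7.18 = 0.91783
Need k ≥ ln(1e-6) / ln(0.91783) = -13.8155 / -0.0857 ≈ 161.121
Smallest integer k satisfying the bound: 162

162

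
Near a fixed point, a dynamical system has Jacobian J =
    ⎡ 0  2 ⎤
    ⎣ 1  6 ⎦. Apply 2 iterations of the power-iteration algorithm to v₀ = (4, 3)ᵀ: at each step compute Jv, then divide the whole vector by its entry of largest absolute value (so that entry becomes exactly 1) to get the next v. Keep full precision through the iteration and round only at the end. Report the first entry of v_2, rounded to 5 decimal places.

Jv0 = (6.000000, 22.000000); divide by 22.000000 → v1 = (0.272727, 1.000000)
Jv1 = (2.000000, 6.272727); divide by 6.272727 → v2 = (0.318841, 1.000000)
Requested entry of v2: 44/138 = 0.31884

0.31884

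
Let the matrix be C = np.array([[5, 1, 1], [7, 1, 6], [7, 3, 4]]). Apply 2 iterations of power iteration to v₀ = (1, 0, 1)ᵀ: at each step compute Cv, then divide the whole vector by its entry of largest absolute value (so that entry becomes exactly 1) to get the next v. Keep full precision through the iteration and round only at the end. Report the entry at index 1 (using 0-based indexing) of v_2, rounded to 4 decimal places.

0.9680

Cv0 = (6.00000, 13.00000, 11.00000); divide by 13.00000 → v1 = (0.46154, 1.00000, 0.84615)
Cv1 = (4.15385, 9.30769, 9.61538); divide by 9.61538 → v2 = (0.43200, 0.96800, 1.00000)
Requested entry of v2: 121/125 = 0.9680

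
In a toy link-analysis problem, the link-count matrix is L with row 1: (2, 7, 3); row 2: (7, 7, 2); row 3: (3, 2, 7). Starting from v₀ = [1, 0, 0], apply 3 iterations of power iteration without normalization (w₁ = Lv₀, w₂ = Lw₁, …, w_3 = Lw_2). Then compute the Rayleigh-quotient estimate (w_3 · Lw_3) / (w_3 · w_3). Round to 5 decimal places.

13.64997

w1 = Lv₀ = (2·1 + 7·0 + 3·0; 7·1 + 7·0 + 2·0; 3·1 + 2·0 + 7·0) = (2, 7, 3)
w2 = Lw1 = (2·2 + 7·7 + 3·3; 7·2 + 7·7 + 2·3; 3·2 + 2·7 + 7·3) = (62, 69, 41)
w3 = Lw2 = (730, 999, 611)
Lw3 = (10286, 13325, 8465)
w3·Lw3 = 730·10286 + 999·13325 + 611·8465 = 25992570; w3·w3 = 730·730 + 999·999 + 611·611 = 1904222
λ ≈ 25992570/1904222 = 13.64997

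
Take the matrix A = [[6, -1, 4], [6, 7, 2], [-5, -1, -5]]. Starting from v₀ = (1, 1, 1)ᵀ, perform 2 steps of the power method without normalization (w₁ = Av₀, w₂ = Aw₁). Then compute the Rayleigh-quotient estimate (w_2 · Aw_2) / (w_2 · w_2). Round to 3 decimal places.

6.763

w1 = Av₀ = (6·1 + (-1)·1 + 4·1; 6·1 + 7·1 + 2·1; (-5)·1 + (-1)·1 + (-5)·1) = (9, 15, -11)
w2 = Aw1 = (6·9 + (-1)·15 + 4·(-11); 6·9 + 7·15 + 2·(-11); (-5)·9 + (-1)·15 + (-5)·(-11)) = (-5, 137, -5)
Aw2 = (-187, 919, -87)
w2·Aw2 = (-5)·(-187) + 137·919 + (-5)·(-87) = 127273; w2·w2 = (-5)·(-5) + 137·137 + (-5)·(-5) = 18819
λ ≈ 127273/18819 = 6.763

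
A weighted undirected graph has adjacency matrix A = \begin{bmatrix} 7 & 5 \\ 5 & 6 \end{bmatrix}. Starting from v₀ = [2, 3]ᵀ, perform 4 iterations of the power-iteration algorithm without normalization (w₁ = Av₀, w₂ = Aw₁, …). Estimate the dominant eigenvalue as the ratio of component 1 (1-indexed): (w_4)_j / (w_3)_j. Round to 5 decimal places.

λ ≈ 11.52975

w1 = Av₀ = (29, 28)
w2 = Aw1 = (343, 313)
w3 = Aw2 = (3966, 3593)
w4 = Aw3 = (45727, 41388)
Ratio at component: 45727 / 3966 = 11.52975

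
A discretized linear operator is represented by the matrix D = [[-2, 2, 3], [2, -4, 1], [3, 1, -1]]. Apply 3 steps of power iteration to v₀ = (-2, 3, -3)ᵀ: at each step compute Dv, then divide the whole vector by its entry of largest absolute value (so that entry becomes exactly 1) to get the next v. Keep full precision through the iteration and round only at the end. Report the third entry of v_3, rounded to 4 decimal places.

0.0637

Dv0 = (1.00000, -19.00000, 0.00000); divide by -19.00000 → v1 = (-0.05263, 1.00000, 0.00000)
Dv1 = (2.10526, -4.10526, 0.84211); divide by -4.10526 → v2 = (-0.51282, 1.00000, -0.20513)
Dv2 = (2.41026, -5.23077, -0.33333); divide by -5.23077 → v3 = (-0.46078, 1.00000, 0.06373)
Requested entry of v3: -26/-408 = 0.0637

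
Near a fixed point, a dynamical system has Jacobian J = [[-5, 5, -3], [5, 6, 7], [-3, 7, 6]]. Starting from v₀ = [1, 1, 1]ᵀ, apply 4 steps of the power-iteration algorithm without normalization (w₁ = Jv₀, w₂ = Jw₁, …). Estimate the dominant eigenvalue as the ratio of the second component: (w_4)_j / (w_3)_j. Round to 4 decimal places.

λ ≈ 11.1056

w1 = Jv₀ = (-3, 18, 10)
w2 = Jw1 = (75, 163, 195)
w3 = Jw2 = (-145, 2718, 2086)
w4 = Jw3 = (8057, 30185, 31977)
Ratio at component: 30185 / 2718 = 11.1056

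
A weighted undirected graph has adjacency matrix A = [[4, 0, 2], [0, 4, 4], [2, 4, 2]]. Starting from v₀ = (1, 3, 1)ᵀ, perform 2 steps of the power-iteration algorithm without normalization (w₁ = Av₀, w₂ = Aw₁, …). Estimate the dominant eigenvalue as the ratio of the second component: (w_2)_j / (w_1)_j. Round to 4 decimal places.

w1 = Av₀ = (6, 16, 16)
w2 = Aw1 = (56, 128, 108)
Ratio at component: 128 / 16 = 8.0000

λ ≈ 8.0000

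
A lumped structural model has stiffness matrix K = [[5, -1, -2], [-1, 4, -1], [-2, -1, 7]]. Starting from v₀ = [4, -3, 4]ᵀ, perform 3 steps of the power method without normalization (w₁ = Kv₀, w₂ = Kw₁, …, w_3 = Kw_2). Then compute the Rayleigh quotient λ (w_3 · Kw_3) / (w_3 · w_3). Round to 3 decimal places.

w1 = Kv₀ = (5·4 + (-1)·(-3) + (-2)·4; (-1)·4 + 4·(-3) + (-1)·4; (-2)·4 + (-1)·(-3) + 7·4) = (15, -20, 23)
w2 = Kw1 = (5·15 + (-1)·(-20) + (-2)·23; (-1)·15 + 4·(-20) + (-1)·23; (-2)·15 + (-1)·(-20) + 7·23) = (49, -118, 151)
w3 = Kw2 = (61, -672, 1077)
Kw3 = (-1177, -3826, 8089)
w3·Kw3 = 61·(-1177) + (-672)·(-3826) + 1077·8089 = 11211128; w3·w3 = 61·61 + (-672)·(-672) + 1077·1077 = 1615234
λ ≈ 11211128/1615234 = 6.941

λ ≈ 6.941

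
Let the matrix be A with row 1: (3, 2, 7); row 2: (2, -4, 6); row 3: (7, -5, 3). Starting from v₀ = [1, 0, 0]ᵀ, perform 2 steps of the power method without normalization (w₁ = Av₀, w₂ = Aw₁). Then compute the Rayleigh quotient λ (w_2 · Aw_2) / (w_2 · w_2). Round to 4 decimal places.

λ ≈ 7.2944

w1 = Av₀ = (3, 2, 7)
w2 = Aw1 = (62, 40, 32)
Aw2 = (490, 156, 330)
w2·Aw2 = 62·490 + 40·156 + 32·330 = 47180; w2·w2 = 62·62 + 40·40 + 32·32 = 6468
λ ≈ 47180/6468 = 7.2944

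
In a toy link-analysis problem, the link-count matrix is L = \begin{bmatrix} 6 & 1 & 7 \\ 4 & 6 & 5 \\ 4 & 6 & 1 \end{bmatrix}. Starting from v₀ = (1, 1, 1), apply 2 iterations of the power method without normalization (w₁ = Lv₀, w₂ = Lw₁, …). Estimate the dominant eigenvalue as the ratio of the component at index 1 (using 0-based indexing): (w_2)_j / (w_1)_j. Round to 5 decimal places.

13.40000

w1 = Lv₀ = (14, 15, 11)
w2 = Lw1 = (176, 201, 157)
Ratio at component: 201 / 15 = 13.40000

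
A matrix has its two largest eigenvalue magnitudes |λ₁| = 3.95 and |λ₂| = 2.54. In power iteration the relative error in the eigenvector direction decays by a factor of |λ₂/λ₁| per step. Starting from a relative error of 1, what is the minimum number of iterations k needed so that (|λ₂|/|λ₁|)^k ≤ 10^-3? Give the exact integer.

|λ₂/λ₁| = 2.54/3.95 = 0.64304
Need k ≥ ln(10^-3) / ln(0.64304) = -6.9078 / -0.4416 ≈ 15.644
Smallest integer k satisfying the bound: 16

16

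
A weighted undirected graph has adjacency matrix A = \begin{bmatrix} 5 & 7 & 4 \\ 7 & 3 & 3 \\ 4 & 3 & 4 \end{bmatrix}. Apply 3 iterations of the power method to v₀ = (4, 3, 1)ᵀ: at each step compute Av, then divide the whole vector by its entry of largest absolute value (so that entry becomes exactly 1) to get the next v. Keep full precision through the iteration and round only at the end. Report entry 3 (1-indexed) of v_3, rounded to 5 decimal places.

0.67838

Av0 = (45.000000, 40.000000, 29.000000); divide by 45.000000 → v1 = (1.000000, 0.888889, 0.644444)
Av1 = (13.800000, 11.600000, 9.244444); divide by 13.800000 → v2 = (1.000000, 0.840580, 0.669887)
Av2 = (13.563607, 11.531401, 9.201288); divide by 13.563607 → v3 = (1.000000, 0.850172, 0.678381)
Requested entry of v3: 5714/8423 = 0.67838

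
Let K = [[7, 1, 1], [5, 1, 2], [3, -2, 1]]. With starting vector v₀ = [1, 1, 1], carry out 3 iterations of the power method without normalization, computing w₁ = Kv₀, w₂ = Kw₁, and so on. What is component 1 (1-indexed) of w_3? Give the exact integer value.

w1 = Kv₀ = (9, 8, 2)
w2 = Kw1 = (73, 57, 13)
w3 = Kw2 = (581, 448, 118)
The requested component of w3 is 581.

581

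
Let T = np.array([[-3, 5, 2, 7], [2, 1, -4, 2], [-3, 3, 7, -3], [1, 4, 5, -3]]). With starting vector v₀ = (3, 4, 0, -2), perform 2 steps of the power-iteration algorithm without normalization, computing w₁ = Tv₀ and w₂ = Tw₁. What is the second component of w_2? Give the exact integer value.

w1 = Tv₀ = ((-3)·3 + 5·4 + 2·0 + 7·(-2); 2·3 + 1·4 + (-4)·0 + 2·(-2); (-3)·3 + 3·4 + 7·0 + (-3)·(-2); 1·3 + 4·4 + 5·0 + (-3)·(-2)) = (-3, 6, 9, 25)
w2 = Tw1 = ((-3)·(-3) + 5·6 + 2·9 + 7·25; 2·(-3) + 1·6 + (-4)·9 + 2·25; (-3)·(-3) + 3·6 + 7·9 + (-3)·25; 1·(-3) + 4·6 + 5·9 + (-3)·25) = (232, 14, 15, -9)
The requested component of w2 is 14.

14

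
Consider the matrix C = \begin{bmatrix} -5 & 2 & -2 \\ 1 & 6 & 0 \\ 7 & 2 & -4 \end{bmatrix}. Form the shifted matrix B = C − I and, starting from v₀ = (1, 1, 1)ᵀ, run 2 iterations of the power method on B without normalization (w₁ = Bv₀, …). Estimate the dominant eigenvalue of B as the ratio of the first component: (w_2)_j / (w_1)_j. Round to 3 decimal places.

B = C − I has rows (-6, 2, -2); (1, 5, 0); (7, 2, -5)
w1 = Bv₀ = ((-6)·1 + 2·1 + (-2)·1; 1·1 + 5·1 + 0·1; 7·1 + 2·1 + (-5)·1) = (-6, 6, 4)
w2 = Bw1 = ((-6)·(-6) + 2·6 + (-2)·4; 1·(-6) + 5·6 + 0·4; 7·(-6) + 2·6 + (-5)·4) = (40, 24, -50)
Ratio: 40/-6 = -6.667

μ ≈ -6.667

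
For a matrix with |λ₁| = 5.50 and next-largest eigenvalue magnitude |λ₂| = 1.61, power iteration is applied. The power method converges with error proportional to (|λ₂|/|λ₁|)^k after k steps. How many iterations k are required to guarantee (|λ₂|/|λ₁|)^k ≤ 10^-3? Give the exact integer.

|λ₂/λ₁| = 1.61/5.50 = 0.29273
Need k ≥ ln(10^-3) / ln(0.29273) = -6.9078 / -1.2285 ≈ 5.623
Smallest integer k satisfying the bound: 6

6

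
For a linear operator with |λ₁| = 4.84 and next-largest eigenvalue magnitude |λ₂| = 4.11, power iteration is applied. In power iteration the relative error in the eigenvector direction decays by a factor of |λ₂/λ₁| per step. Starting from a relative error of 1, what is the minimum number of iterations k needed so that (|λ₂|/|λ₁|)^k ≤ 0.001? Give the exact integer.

|λ₂/λ₁| = 4.11/4.84 = 0.84917
Need k ≥ ln(0.001) / ln(0.84917) = -6.9078 / -0.1635 ≈ 42.251
Smallest integer k satisfying the bound: 43

43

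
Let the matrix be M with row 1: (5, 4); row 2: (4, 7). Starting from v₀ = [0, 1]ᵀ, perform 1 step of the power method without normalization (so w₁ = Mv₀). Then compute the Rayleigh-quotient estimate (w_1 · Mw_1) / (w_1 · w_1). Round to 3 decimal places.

w1 = Mv₀ = (4, 7)
Mw1 = (48, 65)
w1·Mw1 = 4·48 + 7·65 = 647; w1·w1 = 4·4 + 7·7 = 65
λ ≈ 647/65 = 9.954

9.954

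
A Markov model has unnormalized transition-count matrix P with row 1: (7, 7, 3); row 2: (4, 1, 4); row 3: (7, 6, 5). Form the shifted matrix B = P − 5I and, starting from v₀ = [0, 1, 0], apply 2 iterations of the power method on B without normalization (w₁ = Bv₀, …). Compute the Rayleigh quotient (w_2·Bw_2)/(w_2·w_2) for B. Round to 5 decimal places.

B = P − 5I has rows (2, 7, 3); (4, -4, 4); (7, 6, 0)
w1 = Bv₀ = (7, -4, 6)
w2 = Bw1 = (4, 68, 25)
Bw2 = (559, -156, 436)
w2·Bw2 = 2528; w2·w2 = 5265; μ ≈ 2528/5265 = 0.48015

0.48015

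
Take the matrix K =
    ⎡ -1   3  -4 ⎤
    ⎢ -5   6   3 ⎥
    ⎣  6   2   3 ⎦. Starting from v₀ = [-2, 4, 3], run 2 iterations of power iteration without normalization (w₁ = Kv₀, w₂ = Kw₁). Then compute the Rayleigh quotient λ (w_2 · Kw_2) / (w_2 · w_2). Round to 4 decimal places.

w1 = Kv₀ = (2, 43, 5)
w2 = Kw1 = (107, 263, 113)
Kw2 = (230, 1382, 1507)
w2·Kw2 = 107·230 + 263·1382 + 113·1507 = 558367; w2·w2 = 107·107 + 263·263 + 113·113 = 93387
λ ≈ 558367/93387 = 5.9791

λ ≈ 5.9791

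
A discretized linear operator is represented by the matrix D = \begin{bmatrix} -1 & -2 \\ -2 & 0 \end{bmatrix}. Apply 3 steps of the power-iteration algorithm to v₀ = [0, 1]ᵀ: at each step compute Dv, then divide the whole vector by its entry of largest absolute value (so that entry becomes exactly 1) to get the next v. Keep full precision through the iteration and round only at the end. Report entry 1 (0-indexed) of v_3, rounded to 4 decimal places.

Dv0 = (-2.00000, 0.00000); divide by -2.00000 → v1 = (1.00000, 0.00000)
Dv1 = (-1.00000, -2.00000); divide by -2.00000 → v2 = (0.50000, 1.00000)
Dv2 = (-2.50000, -1.00000); divide by -2.50000 → v3 = (1.00000, 0.40000)
Requested entry of v3: -4/-10 = 0.4000

0.4000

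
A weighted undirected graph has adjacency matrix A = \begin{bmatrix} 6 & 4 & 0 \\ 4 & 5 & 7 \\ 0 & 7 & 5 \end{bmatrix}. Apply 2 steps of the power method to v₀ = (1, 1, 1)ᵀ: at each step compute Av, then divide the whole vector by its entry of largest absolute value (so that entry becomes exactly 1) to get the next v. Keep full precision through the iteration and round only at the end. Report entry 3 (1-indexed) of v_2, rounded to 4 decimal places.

0.8431

Av0 = (10.00000, 16.00000, 12.00000); divide by 16.00000 → v1 = (0.62500, 1.00000, 0.75000)
Av1 = (7.75000, 12.75000, 10.75000); divide by 12.75000 → v2 = (0.60784, 1.00000, 0.84314)
Requested entry of v2: 172/204 = 0.8431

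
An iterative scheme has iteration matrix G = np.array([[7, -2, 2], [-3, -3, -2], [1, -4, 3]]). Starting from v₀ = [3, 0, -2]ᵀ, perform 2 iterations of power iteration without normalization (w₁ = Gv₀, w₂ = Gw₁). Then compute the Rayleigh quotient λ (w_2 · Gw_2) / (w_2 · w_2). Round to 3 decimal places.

w1 = Gv₀ = (7·3 + (-2)·0 + 2·(-2); (-3)·3 + (-3)·0 + (-2)·(-2); 1·3 + (-4)·0 + 3·(-2)) = (17, -5, -3)
w2 = Gw1 = (7·17 + (-2)·(-5) + 2·(-3); (-3)·17 + (-3)·(-5) + (-2)·(-3); 1·17 + (-4)·(-5) + 3·(-3)) = (123, -30, 28)
Gw2 = (977, -335, 327)
w2·Gw2 = 123·977 + (-30)·(-335) + 28·327 = 139377; w2·w2 = 123·123 + (-30)·(-30) + 28·28 = 16813
λ ≈ 139377/16813 = 8.290

8.290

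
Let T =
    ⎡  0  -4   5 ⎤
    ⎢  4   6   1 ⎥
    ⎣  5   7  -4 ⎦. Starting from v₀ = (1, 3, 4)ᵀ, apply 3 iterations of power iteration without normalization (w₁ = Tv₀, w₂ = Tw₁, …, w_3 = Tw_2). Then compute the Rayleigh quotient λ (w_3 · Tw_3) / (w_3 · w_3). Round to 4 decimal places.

λ ≈ 7.6381

w1 = Tv₀ = (0·1 + (-4)·3 + 5·4; 4·1 + 6·3 + 1·4; 5·1 + 7·3 + (-4)·4) = (8, 26, 10)
w2 = Tw1 = (0·8 + (-4)·26 + 5·10; 4·8 + 6·26 + 1·10; 5·8 + 7·26 + (-4)·10) = (-54, 198, 182)
w3 = Tw2 = (118, 1154, 388)
Tw3 = (-2676, 7784, 7116)
w3·Tw3 = 118·(-2676) + 1154·7784 + 388·7116 = 11427976; w3·w3 = 118·118 + 1154·1154 + 388·388 = 1496184
λ ≈ 11427976/1496184 = 7.6381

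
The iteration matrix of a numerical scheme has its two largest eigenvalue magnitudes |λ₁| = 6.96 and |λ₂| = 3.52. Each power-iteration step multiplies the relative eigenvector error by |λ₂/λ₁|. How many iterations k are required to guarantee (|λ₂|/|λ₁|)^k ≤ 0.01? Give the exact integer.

|λ₂/λ₁| = 3.52/6.96 = 0.50575
Need k ≥ ln(0.01) / ln(0.50575) = -4.6052 / -0.6817 ≈ 6.755
Smallest integer k satisfying the bound: 7

7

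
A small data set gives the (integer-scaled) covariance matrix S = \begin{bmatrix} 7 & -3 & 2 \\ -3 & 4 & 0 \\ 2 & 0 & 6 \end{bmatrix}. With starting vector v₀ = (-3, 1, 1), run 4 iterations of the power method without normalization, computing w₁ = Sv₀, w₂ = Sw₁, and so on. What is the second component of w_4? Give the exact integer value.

w1 = Sv₀ = (-22, 13, 0)
w2 = Sw1 = (-193, 118, -44)
w3 = Sw2 = (-1793, 1051, -650)
w4 = Sw3 = (-17004, 9583, -7486)
The requested component of w4 is 9583.

9583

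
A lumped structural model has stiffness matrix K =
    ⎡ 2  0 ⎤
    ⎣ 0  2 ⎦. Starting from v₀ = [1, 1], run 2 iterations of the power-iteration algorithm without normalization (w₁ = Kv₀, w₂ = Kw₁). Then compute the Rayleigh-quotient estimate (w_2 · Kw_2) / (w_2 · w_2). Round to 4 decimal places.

λ ≈ 2.0000

w1 = Kv₀ = (2, 2)
w2 = Kw1 = (4, 4)
Kw2 = (8, 8)
w2·Kw2 = 4·8 + 4·8 = 64; w2·w2 = 4·4 + 4·4 = 32
λ ≈ 64/32 = 2.0000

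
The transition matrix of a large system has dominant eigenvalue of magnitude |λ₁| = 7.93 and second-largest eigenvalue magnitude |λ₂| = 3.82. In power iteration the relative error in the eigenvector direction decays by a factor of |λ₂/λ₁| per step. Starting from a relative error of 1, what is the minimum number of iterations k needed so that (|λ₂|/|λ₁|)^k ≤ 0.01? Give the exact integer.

7

|λ₂/λ₁| = 3.82/7.93 = 0.48172
Need k ≥ ln(0.01) / ln(0.48172) = -4.6052 / -0.7304 ≈ 6.305
Smallest integer k satisfying the bound: 7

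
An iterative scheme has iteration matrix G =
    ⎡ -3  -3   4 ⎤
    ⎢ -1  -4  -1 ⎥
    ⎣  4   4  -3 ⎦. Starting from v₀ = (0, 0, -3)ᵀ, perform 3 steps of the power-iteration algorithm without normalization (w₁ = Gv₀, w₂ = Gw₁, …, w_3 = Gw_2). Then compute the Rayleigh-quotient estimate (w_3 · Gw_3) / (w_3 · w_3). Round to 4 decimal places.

-6.6805

w1 = Gv₀ = (-12, 3, 9)
w2 = Gw1 = (63, -9, -63)
w3 = Gw2 = (-414, 36, 405)
Gw3 = (2754, -135, -2727)
w3·Gw3 = (-414)·2754 + 36·(-135) + 405·(-2727) = -2249451; w3·w3 = (-414)·(-414) + 36·36 + 405·405 = 336717
λ ≈ -2249451/336717 = -6.6805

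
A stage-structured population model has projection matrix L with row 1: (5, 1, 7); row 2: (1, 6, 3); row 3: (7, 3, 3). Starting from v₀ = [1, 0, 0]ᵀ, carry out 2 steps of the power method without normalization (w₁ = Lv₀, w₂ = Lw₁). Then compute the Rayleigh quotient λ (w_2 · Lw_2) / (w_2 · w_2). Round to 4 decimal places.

w1 = Lv₀ = (5, 1, 7)
w2 = Lw1 = (75, 32, 59)
Lw2 = (820, 444, 798)
w2·Lw2 = 75·820 + 32·444 + 59·798 = 122790; w2·w2 = 75·75 + 32·32 + 59·59 = 10130
λ ≈ 122790/10130 = 12.1214

λ ≈ 12.1214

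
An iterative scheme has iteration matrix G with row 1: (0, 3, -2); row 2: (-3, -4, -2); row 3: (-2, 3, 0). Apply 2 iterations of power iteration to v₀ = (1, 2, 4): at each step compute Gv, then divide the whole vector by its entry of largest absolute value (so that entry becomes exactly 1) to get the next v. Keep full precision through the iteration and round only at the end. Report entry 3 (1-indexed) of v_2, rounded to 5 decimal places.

-0.71622

Gv0 = (-2.000000, -19.000000, 4.000000); divide by -19.000000 → v1 = (0.105263, 1.000000, -0.210526)
Gv1 = (3.421053, -3.894737, 2.789474); divide by -3.894737 → v2 = (-0.878378, 1.000000, -0.716216)
Requested entry of v2: -53/74 = -0.71622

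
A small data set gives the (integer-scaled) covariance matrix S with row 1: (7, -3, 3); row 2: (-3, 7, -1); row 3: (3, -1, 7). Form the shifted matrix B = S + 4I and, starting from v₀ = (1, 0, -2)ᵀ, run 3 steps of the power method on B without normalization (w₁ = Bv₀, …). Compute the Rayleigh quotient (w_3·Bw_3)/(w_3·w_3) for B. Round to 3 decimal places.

12.629

B = S + 4I has rows (11, -3, 3); (-3, 11, -1); (3, -1, 11)
w1 = Bv₀ = (11·1 + (-3)·0 + 3·(-2); (-3)·1 + 11·0 + (-1)·(-2); 3·1 + (-1)·0 + 11·(-2)) = (5, -1, -19)
w2 = Bw1 = (11·5 + (-3)·(-1) + 3·(-19); (-3)·5 + 11·(-1) + (-1)·(-19); 3·5 + (-1)·(-1) + 11·(-19)) = (1, -7, -193)
w3 = Bw2 = (-547, 113, -2113)
Bw3 = (-12695, 4997, -24997)
w3·Bw3 = 60327487; w3·w3 = 4776747; μ ≈ 60327487/4776747 = 12.629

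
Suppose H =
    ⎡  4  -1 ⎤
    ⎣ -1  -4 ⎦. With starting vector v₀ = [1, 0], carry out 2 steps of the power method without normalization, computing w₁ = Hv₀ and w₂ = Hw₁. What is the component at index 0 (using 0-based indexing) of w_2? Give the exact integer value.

17

w1 = Hv₀ = (4·1 + (-1)·0; (-1)·1 + (-4)·0) = (4, -1)
w2 = Hw1 = (4·4 + (-1)·(-1); (-1)·4 + (-4)·(-1)) = (17, 0)
The requested component of w2 is 17.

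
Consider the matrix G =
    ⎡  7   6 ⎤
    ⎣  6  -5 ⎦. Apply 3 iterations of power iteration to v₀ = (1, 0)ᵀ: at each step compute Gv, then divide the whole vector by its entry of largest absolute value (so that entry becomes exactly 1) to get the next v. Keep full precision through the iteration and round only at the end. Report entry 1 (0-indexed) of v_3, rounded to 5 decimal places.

Gv0 = (7.000000, 6.000000); divide by 7.000000 → v1 = (1.000000, 0.857143)
Gv1 = (12.142857, 1.714286); divide by 12.142857 → v2 = (1.000000, 0.141176)
Gv2 = (7.847059, 5.294118); divide by 7.847059 → v3 = (1.000000, 0.674663)
Requested entry of v3: 450/667 = 0.67466

0.67466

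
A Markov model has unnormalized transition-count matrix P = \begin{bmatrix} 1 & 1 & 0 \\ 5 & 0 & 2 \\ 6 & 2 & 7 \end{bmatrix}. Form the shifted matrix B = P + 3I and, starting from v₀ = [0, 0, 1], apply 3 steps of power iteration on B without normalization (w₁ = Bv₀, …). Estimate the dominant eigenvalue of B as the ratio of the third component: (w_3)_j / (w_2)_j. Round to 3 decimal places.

10.615

B = P + 3I has rows (4, 1, 0); (5, 3, 2); (6, 2, 10)
w1 = Bv₀ = (0, 2, 10)
w2 = Bw1 = (2, 26, 104)
w3 = Bw2 = (34, 296, 1104)
Ratio: 1104/104 = 10.615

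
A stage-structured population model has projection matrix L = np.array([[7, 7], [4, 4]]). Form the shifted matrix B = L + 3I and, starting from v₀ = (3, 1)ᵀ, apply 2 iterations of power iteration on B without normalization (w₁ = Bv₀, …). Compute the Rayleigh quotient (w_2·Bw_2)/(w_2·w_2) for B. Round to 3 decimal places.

13.970

B = L + 3I has rows (10, 7); (4, 7)
w1 = Bv₀ = (10·3 + 7·1; 4·3 + 7·1) = (37, 19)
w2 = Bw1 = (10·37 + 7·19; 4·37 + 7·19) = (503, 281)
Bw2 = (6997, 3979)
w2·Bw2 = 4637590; w2·w2 = 331970; μ ≈ 4637590/331970 = 13.970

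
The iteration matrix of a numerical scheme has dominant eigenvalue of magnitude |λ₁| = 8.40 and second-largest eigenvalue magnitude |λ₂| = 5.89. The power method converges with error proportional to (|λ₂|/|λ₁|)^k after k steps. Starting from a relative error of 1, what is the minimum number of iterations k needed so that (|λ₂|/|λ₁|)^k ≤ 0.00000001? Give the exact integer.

52

|λ₂/λ₁| = 5.89/8.40 = 0.70119
Need k ≥ ln(0.00000001) / ln(0.70119) = -18.4207 / -0.3550 ≈ 51.893
Smallest integer k satisfying the bound: 52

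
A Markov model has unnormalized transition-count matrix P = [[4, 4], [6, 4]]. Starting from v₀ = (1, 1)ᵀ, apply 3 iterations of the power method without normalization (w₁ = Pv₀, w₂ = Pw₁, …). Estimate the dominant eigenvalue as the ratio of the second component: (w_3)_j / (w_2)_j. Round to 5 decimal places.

8.90909

w1 = Pv₀ = (4·1 + 4·1; 6·1 + 4·1) = (8, 10)
w2 = Pw1 = (4·8 + 4·10; 6·8 + 4·10) = (72, 88)
w3 = Pw2 = (640, 784)
Ratio at component: 784 / 88 = 8.90909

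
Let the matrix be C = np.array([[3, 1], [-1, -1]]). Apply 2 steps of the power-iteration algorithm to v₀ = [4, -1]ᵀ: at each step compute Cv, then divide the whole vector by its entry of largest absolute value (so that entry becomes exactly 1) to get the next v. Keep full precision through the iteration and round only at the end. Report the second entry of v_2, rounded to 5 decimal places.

-0.26667

Cv0 = (11.000000, -3.000000); divide by 11.000000 → v1 = (1.000000, -0.272727)
Cv1 = (2.727273, -0.727273); divide by 2.727273 → v2 = (1.000000, -0.266667)
Requested entry of v2: -8/30 = -0.26667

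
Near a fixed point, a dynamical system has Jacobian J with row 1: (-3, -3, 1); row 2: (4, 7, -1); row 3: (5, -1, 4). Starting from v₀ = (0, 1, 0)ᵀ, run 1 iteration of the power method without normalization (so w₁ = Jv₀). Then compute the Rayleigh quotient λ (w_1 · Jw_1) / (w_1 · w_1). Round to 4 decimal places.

5.6102

w1 = Jv₀ = ((-3)·0 + (-3)·1 + 1·0; 4·0 + 7·1 + (-1)·0; 5·0 + (-1)·1 + 4·0) = (-3, 7, -1)
Jw1 = (-13, 38, -26)
w1·Jw1 = (-3)·(-13) + 7·38 + (-1)·(-26) = 331; w1·w1 = (-3)·(-3) + 7·7 + (-1)·(-1) = 59
λ ≈ 331/59 = 5.6102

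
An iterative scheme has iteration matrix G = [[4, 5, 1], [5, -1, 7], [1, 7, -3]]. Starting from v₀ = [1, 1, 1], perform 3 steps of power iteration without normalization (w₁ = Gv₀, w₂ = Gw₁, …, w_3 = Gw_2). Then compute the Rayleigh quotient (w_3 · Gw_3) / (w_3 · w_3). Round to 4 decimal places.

8.7744

w1 = Gv₀ = (4·1 + 5·1 + 1·1; 5·1 + (-1)·1 + 7·1; 1·1 + 7·1 + (-3)·1) = (10, 11, 5)
w2 = Gw1 = (4·10 + 5·11 + 1·5; 5·10 + (-1)·11 + 7·5; 1·10 + 7·11 + (-3)·5) = (100, 74, 72)
w3 = Gw2 = (842, 930, 402)
Gw3 = (8420, 6094, 6146)
w3·Gw3 = 842·8420 + 930·6094 + 402·6146 = 15227752; w3·w3 = 842·842 + 930·930 + 402·402 = 1735468
λ ≈ 15227752/1735468 = 8.7744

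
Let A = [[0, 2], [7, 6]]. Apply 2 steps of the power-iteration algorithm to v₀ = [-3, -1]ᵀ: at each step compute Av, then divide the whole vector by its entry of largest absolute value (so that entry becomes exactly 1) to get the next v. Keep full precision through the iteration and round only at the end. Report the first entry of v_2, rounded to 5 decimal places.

0.30682

Av0 = (-2.000000, -27.000000); divide by -27.000000 → v1 = (0.074074, 1.000000)
Av1 = (2.000000, 6.518519); divide by 6.518519 → v2 = (0.306818, 1.000000)
Requested entry of v2: -54/-176 = 0.30682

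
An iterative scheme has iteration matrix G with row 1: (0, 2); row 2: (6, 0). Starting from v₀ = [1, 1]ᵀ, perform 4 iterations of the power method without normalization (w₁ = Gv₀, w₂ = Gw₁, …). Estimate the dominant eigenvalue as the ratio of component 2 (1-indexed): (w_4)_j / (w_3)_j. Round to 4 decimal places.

w1 = Gv₀ = (2, 6)
w2 = Gw1 = (12, 12)
w3 = Gw2 = (24, 72)
w4 = Gw3 = (144, 144)
Ratio at component: 144 / 72 = 2.0000

λ ≈ 2.0000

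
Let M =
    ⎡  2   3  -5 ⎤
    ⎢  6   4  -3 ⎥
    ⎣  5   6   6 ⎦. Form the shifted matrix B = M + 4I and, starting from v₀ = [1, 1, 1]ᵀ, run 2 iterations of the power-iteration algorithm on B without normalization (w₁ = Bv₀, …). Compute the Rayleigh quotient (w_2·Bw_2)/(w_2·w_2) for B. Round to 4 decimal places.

B = M + 4I has rows (6, 3, -5); (6, 8, -3); (5, 6, 10)
w1 = Bv₀ = (4, 11, 21)
w2 = Bw1 = (-48, 49, 296)
Bw2 = (-1621, -784, 3014)
w2·Bw2 = 931536; w2·w2 = 92321; μ ≈ 931536/92321 = 10.0902

μ ≈ 10.0902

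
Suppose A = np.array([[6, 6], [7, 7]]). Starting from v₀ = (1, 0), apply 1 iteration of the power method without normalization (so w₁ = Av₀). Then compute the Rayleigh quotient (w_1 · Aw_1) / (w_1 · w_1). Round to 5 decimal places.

13.00000

w1 = Av₀ = (6, 7)
Aw1 = (78, 91)
w1·Aw1 = 6·78 + 7·91 = 1105; w1·w1 = 6·6 + 7·7 = 85
λ ≈ 1105/85 = 13.00000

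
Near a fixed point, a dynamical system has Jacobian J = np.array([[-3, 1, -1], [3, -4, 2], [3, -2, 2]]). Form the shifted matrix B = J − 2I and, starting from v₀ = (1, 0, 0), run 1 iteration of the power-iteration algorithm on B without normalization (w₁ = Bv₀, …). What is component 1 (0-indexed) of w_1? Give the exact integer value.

B = J − 2I has rows (-5, 1, -1); (3, -6, 2); (3, -2, 0)
w1 = Bv₀ = ((-5)·1 + 1·0 + (-1)·0; 3·1 + (-6)·0 + 2·0; 3·1 + (-2)·0 + 0·0) = (-5, 3, 3)
Requested component of w1: 3

3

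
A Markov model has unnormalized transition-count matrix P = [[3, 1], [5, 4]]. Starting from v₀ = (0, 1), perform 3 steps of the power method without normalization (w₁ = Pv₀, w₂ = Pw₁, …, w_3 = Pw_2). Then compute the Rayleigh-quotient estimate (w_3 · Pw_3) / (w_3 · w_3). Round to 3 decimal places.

w1 = Pv₀ = (3·0 + 1·1; 5·0 + 4·1) = (1, 4)
w2 = Pw1 = (3·1 + 1·4; 5·1 + 4·4) = (7, 21)
w3 = Pw2 = (42, 119)
Pw3 = (245, 686)
w3·Pw3 = 42·245 + 119·686 = 91924; w3·w3 = 42·42 + 119·119 = 15925
λ ≈ 91924/15925 = 5.772

λ ≈ 5.772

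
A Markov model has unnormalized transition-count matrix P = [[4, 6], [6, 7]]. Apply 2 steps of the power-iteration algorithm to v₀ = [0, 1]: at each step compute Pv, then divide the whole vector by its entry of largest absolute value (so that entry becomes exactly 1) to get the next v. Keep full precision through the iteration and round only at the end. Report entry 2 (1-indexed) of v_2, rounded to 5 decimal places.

1.00000

Pv0 = (6.000000, 7.000000); divide by 7.000000 → v1 = (0.857143, 1.000000)
Pv1 = (9.428571, 12.142857); divide by 12.142857 → v2 = (0.776471, 1.000000)
Requested entry of v2: 85/85 = 1.00000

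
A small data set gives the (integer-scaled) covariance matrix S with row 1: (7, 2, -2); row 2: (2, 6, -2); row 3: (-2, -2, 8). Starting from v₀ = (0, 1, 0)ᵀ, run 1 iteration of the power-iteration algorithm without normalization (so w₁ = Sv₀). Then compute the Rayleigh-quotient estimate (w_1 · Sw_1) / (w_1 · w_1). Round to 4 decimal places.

8.8182

w1 = Sv₀ = (7·0 + 2·1 + (-2)·0; 2·0 + 6·1 + (-2)·0; (-2)·0 + (-2)·1 + 8·0) = (2, 6, -2)
Sw1 = (30, 44, -32)
w1·Sw1 = 2·30 + 6·44 + (-2)·(-32) = 388; w1·w1 = 2·2 + 6·6 + (-2)·(-2) = 44
λ ≈ 388/44 = 8.8182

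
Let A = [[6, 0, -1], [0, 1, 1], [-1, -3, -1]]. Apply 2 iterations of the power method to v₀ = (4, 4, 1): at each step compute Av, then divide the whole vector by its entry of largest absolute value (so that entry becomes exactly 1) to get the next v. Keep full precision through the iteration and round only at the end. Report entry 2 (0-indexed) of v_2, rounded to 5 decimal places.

-0.13548

Av0 = (23.000000, 5.000000, -17.000000); divide by 23.000000 → v1 = (1.000000, 0.217391, -0.739130)
Av1 = (6.739130, -0.521739, -0.913043); divide by 6.739130 → v2 = (1.000000, -0.077419, -0.135484)
Requested entry of v2: -21/155 = -0.13548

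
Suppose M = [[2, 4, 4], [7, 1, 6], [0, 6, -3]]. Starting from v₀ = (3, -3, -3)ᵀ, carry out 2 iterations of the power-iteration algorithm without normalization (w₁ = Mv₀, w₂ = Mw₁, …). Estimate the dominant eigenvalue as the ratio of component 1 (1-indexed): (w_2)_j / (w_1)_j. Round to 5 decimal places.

w1 = Mv₀ = (2·3 + 4·(-3) + 4·(-3); 7·3 + 1·(-3) + 6·(-3); 0·3 + 6·(-3) + (-3)·(-3)) = (-18, 0, -9)
w2 = Mw1 = (2·(-18) + 4·0 + 4·(-9); 7·(-18) + 1·0 + 6·(-9); 0·(-18) + 6·0 + (-3)·(-9)) = (-72, -180, 27)
Ratio at component: -72 / -18 = 4.00000

λ ≈ 4.00000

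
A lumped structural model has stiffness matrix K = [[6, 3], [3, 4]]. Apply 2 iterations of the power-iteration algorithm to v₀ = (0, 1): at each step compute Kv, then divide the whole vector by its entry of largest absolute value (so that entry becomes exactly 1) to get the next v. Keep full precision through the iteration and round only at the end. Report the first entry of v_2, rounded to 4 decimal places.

1.0000

Kv0 = (3.00000, 4.00000); divide by 4.00000 → v1 = (0.75000, 1.00000)
Kv1 = (7.50000, 6.25000); divide by 7.50000 → v2 = (1.00000, 0.83333)
Requested entry of v2: 30/30 = 1.0000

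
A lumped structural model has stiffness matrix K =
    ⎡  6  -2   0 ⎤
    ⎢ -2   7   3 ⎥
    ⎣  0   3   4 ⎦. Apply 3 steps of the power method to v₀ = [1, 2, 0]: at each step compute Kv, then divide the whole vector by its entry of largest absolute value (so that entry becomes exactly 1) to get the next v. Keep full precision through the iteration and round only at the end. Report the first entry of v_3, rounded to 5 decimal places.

-0.30112

Kv0 = (2.000000, 12.000000, 6.000000); divide by 12.000000 → v1 = (0.166667, 1.000000, 0.500000)
Kv1 = (-1.000000, 8.166667, 5.000000); divide by 8.166667 → v2 = (-0.122449, 1.000000, 0.612245)
Kv2 = (-2.734694, 9.081633, 5.448980); divide by 9.081633 → v3 = (-0.301124, 1.000000, 0.600000)
Requested entry of v3: -268/890 = -0.30112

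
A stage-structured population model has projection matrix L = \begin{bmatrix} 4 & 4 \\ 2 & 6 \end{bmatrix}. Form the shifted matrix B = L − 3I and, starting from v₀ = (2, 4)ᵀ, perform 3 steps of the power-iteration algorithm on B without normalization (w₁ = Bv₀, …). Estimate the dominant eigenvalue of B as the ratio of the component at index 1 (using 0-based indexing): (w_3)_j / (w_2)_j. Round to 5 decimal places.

B = L − 3I has rows (1, 4); (2, 3)
w1 = Bv₀ = (1·2 + 4·4; 2·2 + 3·4) = (18, 16)
w2 = Bw1 = (1·18 + 4·16; 2·18 + 3·16) = (82, 84)
w3 = Bw2 = (418, 416)
Ratio: 416/84 = 4.95238

4.95238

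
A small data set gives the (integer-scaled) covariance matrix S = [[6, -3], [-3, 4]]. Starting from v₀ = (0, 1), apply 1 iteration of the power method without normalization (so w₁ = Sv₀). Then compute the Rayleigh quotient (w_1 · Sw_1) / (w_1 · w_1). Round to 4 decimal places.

w1 = Sv₀ = (-3, 4)
Sw1 = (-30, 25)
w1·Sw1 = (-3)·(-30) + 4·25 = 190; w1·w1 = (-3)·(-3) + 4·4 = 25
λ ≈ 190/25 = 7.6000

7.6000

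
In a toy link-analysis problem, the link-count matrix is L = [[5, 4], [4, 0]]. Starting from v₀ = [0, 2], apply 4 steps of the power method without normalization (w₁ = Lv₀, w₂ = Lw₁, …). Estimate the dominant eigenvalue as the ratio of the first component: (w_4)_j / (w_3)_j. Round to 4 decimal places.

λ ≈ 6.9512

w1 = Lv₀ = (5·0 + 4·2; 4·0 + 0·2) = (8, 0)
w2 = Lw1 = (5·8 + 4·0; 4·8 + 0·0) = (40, 32)
w3 = Lw2 = (328, 160)
w4 = Lw3 = (2280, 1312)
Ratio at component: 2280 / 328 = 6.9512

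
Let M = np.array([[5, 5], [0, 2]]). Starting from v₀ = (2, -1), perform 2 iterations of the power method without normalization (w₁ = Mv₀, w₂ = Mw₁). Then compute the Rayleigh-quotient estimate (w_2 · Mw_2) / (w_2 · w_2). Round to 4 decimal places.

w1 = Mv₀ = (5·2 + 5·(-1); 0·2 + 2·(-1)) = (5, -2)
w2 = Mw1 = (5·5 + 5·(-2); 0·5 + 2·(-2)) = (15, -4)
Mw2 = (55, -8)
w2·Mw2 = 15·55 + (-4)·(-8) = 857; w2·w2 = 15·15 + (-4)·(-4) = 241
λ ≈ 857/241 = 3.5560

λ ≈ 3.5560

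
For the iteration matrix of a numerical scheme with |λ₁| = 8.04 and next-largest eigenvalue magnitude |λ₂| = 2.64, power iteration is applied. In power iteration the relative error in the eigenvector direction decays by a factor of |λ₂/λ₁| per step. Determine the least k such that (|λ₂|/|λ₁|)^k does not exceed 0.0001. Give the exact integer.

|λ₂/λ₁| = 2.64/8.04 = 0.32836
Need k ≥ ln(0.0001) / ln(0.32836) = -9.2103 / -1.1137 ≈ 8.270
Smallest integer k satisfying the bound: 9

9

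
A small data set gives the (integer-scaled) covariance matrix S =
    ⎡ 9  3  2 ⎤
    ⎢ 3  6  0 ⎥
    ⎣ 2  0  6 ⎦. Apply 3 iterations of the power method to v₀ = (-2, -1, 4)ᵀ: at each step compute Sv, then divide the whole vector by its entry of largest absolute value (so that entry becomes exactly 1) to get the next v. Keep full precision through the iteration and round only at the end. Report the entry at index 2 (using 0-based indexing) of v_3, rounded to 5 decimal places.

-0.29088

Sv0 = (-13.000000, -12.000000, 20.000000); divide by 20.000000 → v1 = (-0.650000, -0.600000, 1.000000)
Sv1 = (-5.650000, -5.550000, 4.700000); divide by -5.650000 → v2 = (1.000000, 0.982301, -0.831858)
Sv2 = (10.283186, 8.893805, -2.991150); divide by 10.283186 → v3 = (1.000000, 0.864888, -0.290878)
Requested entry of v3: 338/-1162 = -0.29088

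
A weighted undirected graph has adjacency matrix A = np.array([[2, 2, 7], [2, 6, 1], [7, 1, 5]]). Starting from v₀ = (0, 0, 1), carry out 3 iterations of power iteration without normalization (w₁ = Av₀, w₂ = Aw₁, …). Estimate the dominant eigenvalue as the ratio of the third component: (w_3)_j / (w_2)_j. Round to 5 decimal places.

w1 = Av₀ = (2·0 + 2·0 + 7·1; 2·0 + 6·0 + 1·1; 7·0 + 1·0 + 5·1) = (7, 1, 5)
w2 = Aw1 = (2·7 + 2·1 + 7·5; 2·7 + 6·1 + 1·5; 7·7 + 1·1 + 5·5) = (51, 25, 75)
w3 = Aw2 = (677, 327, 757)
Ratio at component: 757 / 75 = 10.09333

10.09333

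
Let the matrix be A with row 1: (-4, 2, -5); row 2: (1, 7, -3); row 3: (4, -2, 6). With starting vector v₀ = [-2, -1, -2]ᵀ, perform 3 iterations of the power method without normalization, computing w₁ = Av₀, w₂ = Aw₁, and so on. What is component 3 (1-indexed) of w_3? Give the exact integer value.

-246

w1 = Av₀ = (16, -3, -18)
w2 = Aw1 = (20, 49, -38)
w3 = Aw2 = (208, 477, -246)
The requested component of w3 is -246.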